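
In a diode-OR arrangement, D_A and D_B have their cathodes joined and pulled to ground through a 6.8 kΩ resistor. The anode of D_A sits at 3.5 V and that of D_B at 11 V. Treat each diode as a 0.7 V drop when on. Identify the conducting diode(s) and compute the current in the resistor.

Only D_B conducts; I_R ≈ 1.5 mA

Assume both conduct. Then node N would need to be at both 3.5−0.7 = 2.8 V and 11−0.7 = 10.3 V, which is impossible.
Assume only D_B conducts: V_N = 11 − 0.7 = 10.3 V, so I_R = 10.3/6.8 = 1.51 mA.
Check D_A: its anode-to-cathode voltage is 3.5 − 10.3 = -6.8 V < 0.7 V, so it is off. The assumption is consistent.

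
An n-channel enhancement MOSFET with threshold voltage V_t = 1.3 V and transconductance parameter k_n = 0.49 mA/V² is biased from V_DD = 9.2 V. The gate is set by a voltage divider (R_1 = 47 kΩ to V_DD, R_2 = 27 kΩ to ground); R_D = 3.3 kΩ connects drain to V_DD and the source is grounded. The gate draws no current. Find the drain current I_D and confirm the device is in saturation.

V_G = V_DD·R_2/(R_1+R_2) = 9.2×27/74 = 3.36 V. With the source grounded, V_GS = V_G = 3.36 V.
Assume saturation: I_D = (k_n/2)(V_GS − V_t)² = (0.49/2)×(3.36 − 1.3)² = 0.245×2.06² = 1.04 mA.
V_DS = V_DD − I_D·R_D = 9.2 − 1.04×3.3 = 5.78 V.
Saturation requires V_DS ≥ V_GS − V_t = 2.06 V; 5.78 ≥ 2.06 ✓.

I_D ≈ 1 mA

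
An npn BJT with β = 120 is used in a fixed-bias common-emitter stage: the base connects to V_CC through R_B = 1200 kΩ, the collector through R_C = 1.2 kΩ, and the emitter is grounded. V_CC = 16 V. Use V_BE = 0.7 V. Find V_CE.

V_CE ≈ 14 V

Base loop: V_CC = I_B·R_B + V_BE, so I_B = (16 − 0.7)/1200 kΩ = 0.0128 mA.
In the active region I_C = β·I_B = 120 × 0.0128 = 1.53 mA.
Collector loop: V_CE = V_CC − I_C·R_C = 16 − 1.53×1.2 = 14.2 V.
Since V_CE = 14.2 V > V_CE(sat) ≈ 0.2 V, the transistor is in the active region as assumed.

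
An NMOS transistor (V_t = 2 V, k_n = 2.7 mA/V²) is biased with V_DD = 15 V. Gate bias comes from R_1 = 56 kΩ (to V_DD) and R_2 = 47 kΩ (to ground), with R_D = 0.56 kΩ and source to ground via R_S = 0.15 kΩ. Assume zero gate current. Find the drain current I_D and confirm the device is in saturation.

V_G = V_DD·R_2/(R_1+R_2) = 15×47/103 = 6.84 V.
Assume saturation: I_D = (k_n/2)(V_GS − V_t)² with V_GS = V_G − I_D·R_S = 6.84 − 0.15·I_D.
Substituting gives 0.0304·I_D² − 2.96·I_D + 31.7 = 0, with roots I_D = 12.2 or 85.3 mA.
The root I_D = 85.3 mA gives V_GS = -5.95 V ≤ V_t, so take I_D = 12.2 mA.
Then V_GS = 5.01 V and V_DS = V_DD − I_D(R_D+R_S) = 15 − 12.2×0.71 = 6.32 V.
Saturation requires V_DS ≥ V_GS − V_t = 3.01 V; 6.32 ≥ 3.01 ✓.

I_D ≈ 12 mA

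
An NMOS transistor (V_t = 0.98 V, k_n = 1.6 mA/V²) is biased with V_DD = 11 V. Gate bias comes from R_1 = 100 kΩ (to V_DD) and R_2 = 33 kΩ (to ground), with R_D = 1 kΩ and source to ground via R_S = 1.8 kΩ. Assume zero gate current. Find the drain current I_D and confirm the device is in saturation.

V_G = V_DD·R_2/(R_1+R_2) = 11×33/133 = 2.73 V.
Assume saturation: I_D = (k_n/2)(V_GS − V_t)² with V_GS = V_G − I_D·R_S = 2.73 − 1.8·I_D.
Substituting gives 2.59·I_D² − 6.04·I_D + 2.45 = 0, with roots I_D = 0.523 or 1.81 mA.
The root I_D = 1.81 mA gives V_GS = -0.523 V ≤ V_t, so take I_D = 0.523 mA.
Then V_GS = 1.79 V and V_DS = V_DD − I_D(R_D+R_S) = 11 − 0.523×2.8 = 9.54 V.
Saturation requires V_DS ≥ V_GS − V_t = 0.808 V; 9.54 ≥ 0.808 ✓.

I_D ≈ 0.52 mA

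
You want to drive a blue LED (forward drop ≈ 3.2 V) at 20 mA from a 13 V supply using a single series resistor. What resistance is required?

R ≈ 0.49 kΩ

The resistor drops V_S − V_D = 13 − 3.2 = 9.8 V at 20 mA.
R = 9.8 V / 20 mA = 0.49 kΩ.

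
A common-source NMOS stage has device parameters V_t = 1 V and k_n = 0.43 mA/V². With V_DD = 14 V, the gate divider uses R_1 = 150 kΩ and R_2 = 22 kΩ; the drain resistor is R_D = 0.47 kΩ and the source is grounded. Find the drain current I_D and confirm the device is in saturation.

V_G = V_DD·R_2/(R_1+R_2) = 14×22/172 = 1.79 V. With the source grounded, V_GS = V_G = 1.79 V.
Assume saturation: I_D = (k_n/2)(V_GS − V_t)² = (0.43/2)×(1.79 − 1)² = 0.215×0.791² = 0.134 mA.
V_DS = V_DD − I_D·R_D = 14 − 0.134×0.47 = 13.9 V.
Saturation requires V_DS ≥ V_GS − V_t = 0.791 V; 13.9 ≥ 0.791 ✓.

I_D ≈ 0.13 mA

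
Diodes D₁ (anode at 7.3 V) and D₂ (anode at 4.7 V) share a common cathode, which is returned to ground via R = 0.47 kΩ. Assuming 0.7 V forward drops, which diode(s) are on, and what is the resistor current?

Assume both conduct. Then node N would need to be at both 7.3−0.7 = 6.6 V and 4.7−0.7 = 4 V, which is impossible.
Assume only D₁ conducts: V_N = 7.3 − 0.7 = 6.6 V, so I_R = 6.6/0.47 = 14 mA.
Check D₂: its anode-to-cathode voltage is 4.7 − 6.6 = -1.9 V < 0.7 V, so it is off. The assumption is consistent.

Only D₁ conducts; I_R ≈ 14 mA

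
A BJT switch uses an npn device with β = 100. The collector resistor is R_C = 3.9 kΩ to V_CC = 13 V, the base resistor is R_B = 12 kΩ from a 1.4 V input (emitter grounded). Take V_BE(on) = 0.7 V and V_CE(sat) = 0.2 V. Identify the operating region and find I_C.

Assume active: I_B = (1.4 − 0.7)/12 = 0.0583 mA, giving I_C = β·I_B = 5.83 mA.
But then V_CE = 13 − 5.83×3.9 = -9.75 V < V_CE(sat) = 0.2 V — impossible in the active region.
So the transistor is saturated. With V_CE = 0.2 V, I_C = (V_CC − 0.2)/R_C = 12.8/3.9 = 3.28 mA.
Check: β·I_B = 5.83 mA > I_C = 3.28 mA, confirming saturation.

saturation; I_C ≈ 3.3 mA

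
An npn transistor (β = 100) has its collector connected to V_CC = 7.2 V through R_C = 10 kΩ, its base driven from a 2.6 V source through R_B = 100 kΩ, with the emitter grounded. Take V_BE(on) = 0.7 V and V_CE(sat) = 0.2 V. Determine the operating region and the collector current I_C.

Assume active: I_B = (2.6 − 0.7)/100 = 0.019 mA, giving I_C = β·I_B = 1.9 mA.
But then V_CE = 7.2 − 1.9×10 = -11.8 V < V_CE(sat) = 0.2 V — impossible in the active region.
So the transistor is saturated. With V_CE = 0.2 V, I_C = (V_CC − 0.2)/R_C = 7/10 = 0.7 mA.
Check: β·I_B = 1.9 mA > I_C = 0.7 mA, confirming saturation.

saturation; I_C ≈ 0.7 mA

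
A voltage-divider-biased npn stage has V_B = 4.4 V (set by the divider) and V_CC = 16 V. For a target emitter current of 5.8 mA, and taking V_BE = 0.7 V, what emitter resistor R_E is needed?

R_E ≈ 0.64 kΩ

V_E = V_B − V_BE = 4.4 − 0.7 = 3.7 V.
R_E = V_E / I_E = 3.7 / 5.8 = 0.638 kΩ.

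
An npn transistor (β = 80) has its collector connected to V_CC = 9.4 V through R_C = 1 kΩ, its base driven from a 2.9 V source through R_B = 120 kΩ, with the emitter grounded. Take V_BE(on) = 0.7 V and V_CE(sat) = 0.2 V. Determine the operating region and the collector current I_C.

active; I_C ≈ 1.5 mA

Assume active. Base-emitter loop: I_B = (V_BB − V_BE)/R_B = (2.9 − 0.7)/120 = 0.0183 mA.
I_C = β·I_B = 80×0.0183 = 1.47 mA.
V_CE = V_CC − I_C·R_C = 9.4 − 1.47×1 = 7.93 V > V_CE(sat), so the active-region assumption holds.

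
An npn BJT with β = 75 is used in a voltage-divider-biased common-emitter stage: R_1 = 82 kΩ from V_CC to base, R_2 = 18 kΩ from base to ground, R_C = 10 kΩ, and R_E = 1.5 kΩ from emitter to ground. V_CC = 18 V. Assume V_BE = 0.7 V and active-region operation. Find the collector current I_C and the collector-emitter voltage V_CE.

I_C ≈ 1.5 mA, V_CE ≈ 0.96 V

Thevenize the base divider: V_Th = V_CC·R_2/(R_1+R_2) = 18×18/100 = 3.24 V, R_Th = R_1‖R_2 = 14.8 kΩ.
Base-emitter loop: V_Th = I_B·R_Th + V_BE + (β+1)I_B·R_E, so I_B = (3.24 − 0.7) / (14.8 + 76×1.5) = 0.0197 mA.
I_C = β·I_B = 75×0.0197 = 1.48 mA, and I_E = (β+1)I_B = 1.5 mA.
V_CE = V_CC − I_C·R_C − I_E·R_E = 18 − 1.48×10 − 1.5×1.5 = 0.956 V.
V_CE = 0.956 V > 0.2 V confirms active-region operation.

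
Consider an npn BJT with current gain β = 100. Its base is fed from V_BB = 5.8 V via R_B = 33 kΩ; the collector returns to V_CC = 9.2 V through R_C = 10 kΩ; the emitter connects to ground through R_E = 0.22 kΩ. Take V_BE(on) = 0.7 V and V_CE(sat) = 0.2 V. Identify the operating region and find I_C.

Assume active: I_B = (5.8 − 0.7)/(33 + 101×0.22) = 0.0924 mA, I_C = β·I_B = 9.24 mA.
Then V_CE = 9.2 − 9.24×10 − 9.33×0.22 = -85.2 V < 0.2 V — the active assumption fails.
Re-solve with V_CE = 0.2 V. KCL at the emitter: V_E/R_E = (V_BB−0.7−V_E)/R_B + (V_CC−0.2−V_E)/R_C, giving V_E = 0.226 V.
I_C = (V_CC − 0.2 − V_E)/R_C = (9 − 0.226)/10 = 0.877 mA.
Check: I_B = (5.1 − 0.226)/33 = 0.148 mA, and β·I_B = 14.8 mA > I_C, confirming saturation.

saturation; I_C ≈ 0.88 mA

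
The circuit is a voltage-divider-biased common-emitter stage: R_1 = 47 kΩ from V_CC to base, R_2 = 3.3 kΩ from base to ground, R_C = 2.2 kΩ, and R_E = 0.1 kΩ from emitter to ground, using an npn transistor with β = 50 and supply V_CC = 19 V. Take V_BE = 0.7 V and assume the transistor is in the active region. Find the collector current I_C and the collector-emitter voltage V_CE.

I_C ≈ 3.3 mA, V_CE ≈ 11 V

Thevenize the base divider: V_Th = V_CC·R_2/(R_1+R_2) = 19×3.3/50.3 = 1.25 V, R_Th = R_1‖R_2 = 3.08 kΩ.
Base-emitter loop: V_Th = I_B·R_Th + V_BE + (β+1)I_B·R_E, so I_B = (1.25 − 0.7) / (3.08 + 51×0.1) = 0.0668 mA.
I_C = β·I_B = 50×0.0668 = 3.34 mA, and I_E = (β+1)I_B = 3.41 mA.
V_CE = V_CC − I_C·R_C − I_E·R_E = 19 − 3.34×2.2 − 3.41×0.1 = 11.3 V.
V_CE = 11.3 V > 0.2 V confirms active-region operation.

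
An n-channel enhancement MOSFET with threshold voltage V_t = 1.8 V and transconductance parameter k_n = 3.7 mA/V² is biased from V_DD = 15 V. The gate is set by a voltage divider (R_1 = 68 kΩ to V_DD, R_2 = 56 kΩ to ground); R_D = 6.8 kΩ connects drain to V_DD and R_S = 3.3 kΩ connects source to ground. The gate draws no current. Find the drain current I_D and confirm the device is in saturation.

V_G = V_DD·R_2/(R_1+R_2) = 15×56/124 = 6.77 V.
Assume saturation: I_D = (k_n/2)(V_GS − V_t)² with V_GS = V_G − I_D·R_S = 6.77 − 3.3·I_D.
Substituting gives 20.1·I_D² − 61.7·I_D + 45.8 = 0, with roots I_D = 1.26 or 1.81 mA.
The root I_D = 1.81 mA gives V_GS = 0.812 V ≤ V_t, so take I_D = 1.26 mA.
Then V_GS = 2.62 V and V_DS = V_DD − I_D(R_D+R_S) = 15 − 1.26×10.1 = 2.3 V.
Saturation requires V_DS ≥ V_GS − V_t = 0.824 V; 2.3 ≥ 0.824 ✓.

I_D ≈ 1.3 mA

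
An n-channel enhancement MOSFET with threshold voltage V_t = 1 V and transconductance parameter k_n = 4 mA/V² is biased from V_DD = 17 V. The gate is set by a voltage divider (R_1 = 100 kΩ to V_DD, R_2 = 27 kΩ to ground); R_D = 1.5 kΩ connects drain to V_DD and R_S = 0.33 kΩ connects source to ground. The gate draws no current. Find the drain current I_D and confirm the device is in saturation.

V_G = V_DD·R_2/(R_1+R_2) = 17×27/127 = 3.61 V.
Assume saturation: I_D = (k_n/2)(V_GS − V_t)² with V_GS = V_G − I_D·R_S = 3.61 − 0.33·I_D.
Substituting gives 0.218·I_D² − 4.45·I_D + 13.7 = 0, with roots I_D = 3.76 or 16.7 mA.
The root I_D = 16.7 mA gives V_GS = -1.89 V ≤ V_t, so take I_D = 3.76 mA.
Then V_GS = 2.37 V and V_DS = V_DD − I_D(R_D+R_S) = 17 − 3.76×1.83 = 10.1 V.
Saturation requires V_DS ≥ V_GS − V_t = 1.37 V; 10.1 ≥ 1.37 ✓.

I_D ≈ 3.8 mA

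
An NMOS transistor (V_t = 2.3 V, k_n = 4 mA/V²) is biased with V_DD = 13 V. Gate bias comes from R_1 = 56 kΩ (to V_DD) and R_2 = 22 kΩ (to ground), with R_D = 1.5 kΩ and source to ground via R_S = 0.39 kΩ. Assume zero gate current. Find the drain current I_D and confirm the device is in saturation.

I_D ≈ 1.4 mA

V_G = V_DD·R_2/(R_1+R_2) = 13×22/78 = 3.67 V.
Assume saturation: I_D = (k_n/2)(V_GS − V_t)² with V_GS = V_G − I_D·R_S = 3.67 − 0.39·I_D.
Substituting gives 0.304·I_D² − 3.13·I_D + 3.74 = 0, with roots I_D = 1.38 or 8.92 mA.
The root I_D = 8.92 mA gives V_GS = 0.188 V ≤ V_t, so take I_D = 1.38 mA.
Then V_GS = 3.13 V and V_DS = V_DD − I_D(R_D+R_S) = 13 − 1.38×1.89 = 10.4 V.
Saturation requires V_DS ≥ V_GS − V_t = 0.83 V; 10.4 ≥ 0.83 ✓.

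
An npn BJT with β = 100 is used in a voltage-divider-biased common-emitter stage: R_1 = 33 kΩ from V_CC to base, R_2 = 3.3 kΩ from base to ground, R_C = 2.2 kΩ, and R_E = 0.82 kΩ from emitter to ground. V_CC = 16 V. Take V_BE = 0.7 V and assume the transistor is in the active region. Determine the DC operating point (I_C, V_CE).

I_C ≈ 0.88 mA, V_CE ≈ 13 V

Thevenize the base divider: V_Th = V_CC·R_2/(R_1+R_2) = 16×3.3/36.3 = 1.45 V, R_Th = R_1‖R_2 = 3 kΩ.
Base-emitter loop: V_Th = I_B·R_Th + V_BE + (β+1)I_B·R_E, so I_B = (1.45 − 0.7) / (3 + 101×0.82) = 0.00879 mA.
I_C = β·I_B = 100×0.00879 = 0.879 mA, and I_E = (β+1)I_B = 0.888 mA.
V_CE = V_CC − I_C·R_C − I_E·R_E = 16 − 0.879×2.2 − 0.888×0.82 = 13.3 V.
V_CE = 13.3 V > 0.2 V confirms active-region operation.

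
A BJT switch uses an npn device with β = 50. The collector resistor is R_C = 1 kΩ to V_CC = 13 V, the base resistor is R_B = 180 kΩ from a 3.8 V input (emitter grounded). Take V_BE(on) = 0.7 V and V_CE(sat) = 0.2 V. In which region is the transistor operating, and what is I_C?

Assume active. Base-emitter loop: I_B = (V_BB − V_BE)/R_B = (3.8 − 0.7)/180 = 0.0172 mA.
I_C = β·I_B = 50×0.0172 = 0.861 mA.
V_CE = V_CC − I_C·R_C = 13 − 0.861×1 = 12.1 V > V_CE(sat), so the active-region assumption holds.

active; I_C ≈ 0.86 mA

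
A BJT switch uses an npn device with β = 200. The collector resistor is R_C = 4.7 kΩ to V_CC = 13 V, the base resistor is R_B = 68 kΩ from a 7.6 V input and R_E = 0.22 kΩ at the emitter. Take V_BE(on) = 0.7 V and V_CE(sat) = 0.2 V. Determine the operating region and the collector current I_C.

Assume active: I_B = (7.6 − 0.7)/(68 + 201×0.22) = 0.0615 mA, I_C = β·I_B = 12.3 mA.
Then V_CE = 13 − 12.3×4.7 − 12.4×0.22 = -47.5 V < 0.2 V — the active assumption fails.
Re-solve with V_CE = 0.2 V. KCL at the emitter: V_E/R_E = (V_BB−0.7−V_E)/R_B + (V_CC−0.2−V_E)/R_C, giving V_E = 0.592 V.
I_C = (V_CC − 0.2 − V_E)/R_C = (12.8 − 0.592)/4.7 = 2.6 mA.
Check: I_B = (6.9 − 0.592)/68 = 0.0928 mA, and β·I_B = 18.6 mA > I_C, confirming saturation.

saturation; I_C ≈ 2.6 mA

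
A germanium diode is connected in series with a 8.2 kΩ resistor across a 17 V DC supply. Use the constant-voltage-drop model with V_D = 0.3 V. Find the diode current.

I ≈ 2 mA

KVL around the loop: 17 = V_D + I·R = 0.3 + I × 8.2 kΩ.
So I = (17 − 0.3) / 8.2 kΩ = 16.7 / 8.2 = 2.04 mA.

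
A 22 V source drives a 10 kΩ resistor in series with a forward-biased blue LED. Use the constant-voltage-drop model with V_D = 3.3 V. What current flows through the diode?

KVL around the loop: 22 = V_D + I·R = 3.3 + I × 10 kΩ.
So I = (22 − 3.3) / 10 kΩ = 18.7 / 10 = 1.87 mA.

I ≈ 1.9 mA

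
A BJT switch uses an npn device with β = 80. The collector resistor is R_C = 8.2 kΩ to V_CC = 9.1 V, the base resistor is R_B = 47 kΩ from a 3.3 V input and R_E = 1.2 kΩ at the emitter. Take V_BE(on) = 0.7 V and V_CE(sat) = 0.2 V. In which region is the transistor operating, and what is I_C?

Assume active: I_B = (3.3 − 0.7)/(47 + 81×1.2) = 0.018 mA, I_C = β·I_B = 1.44 mA.
Then V_CE = 9.1 − 1.44×8.2 − 1.46×1.2 = -4.48 V < 0.2 V — the active assumption fails.
Re-solve with V_CE = 0.2 V. KCL at the emitter: V_E/R_E = (V_BB−0.7−V_E)/R_B + (V_CC−0.2−V_E)/R_C, giving V_E = 1.17 V.
I_C = (V_CC − 0.2 − V_E)/R_C = (8.9 − 1.17)/8.2 = 0.943 mA.
Check: I_B = (2.6 − 1.17)/47 = 0.0305 mA, and β·I_B = 2.44 mA > I_C, confirming saturation.

saturation; I_C ≈ 0.94 mA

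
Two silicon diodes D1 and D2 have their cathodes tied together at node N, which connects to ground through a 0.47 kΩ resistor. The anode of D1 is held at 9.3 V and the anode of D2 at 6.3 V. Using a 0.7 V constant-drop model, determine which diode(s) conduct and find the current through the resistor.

Only D1 conducts; I_R ≈ 18 mA

Assume both conduct. Then node N would need to be at both 9.3−0.7 = 8.6 V and 6.3−0.7 = 5.6 V, which is impossible.
Assume only D1 conducts: V_N = 9.3 − 0.7 = 8.6 V, so I_R = 8.6/0.47 = 18.3 mA.
Check D2: its anode-to-cathode voltage is 6.3 − 8.6 = -2.3 V < 0.7 V, so it is off. The assumption is consistent.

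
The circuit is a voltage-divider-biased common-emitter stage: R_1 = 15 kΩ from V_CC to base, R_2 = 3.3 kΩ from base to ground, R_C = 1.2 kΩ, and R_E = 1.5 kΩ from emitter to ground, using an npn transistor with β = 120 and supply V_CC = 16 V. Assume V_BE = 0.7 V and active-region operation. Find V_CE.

V_CE ≈ 12 V

Thevenize the base divider: V_Th = V_CC·R_2/(R_1+R_2) = 16×3.3/18.3 = 2.89 V, R_Th = R_1‖R_2 = 2.7 kΩ.
Base-emitter loop: V_Th = I_B·R_Th + V_BE + (β+1)I_B·R_E, so I_B = (2.89 − 0.7) / (2.7 + 121×1.5) = 0.0119 mA.
I_C = β·I_B = 120×0.0119 = 1.42 mA, and I_E = (β+1)I_B = 1.44 mA.
V_CE = V_CC − I_C·R_C − I_E·R_E = 16 − 1.42×1.2 − 1.44×1.5 = 12.1 V.
V_CE = 12.1 V > 0.2 V confirms active-region operation.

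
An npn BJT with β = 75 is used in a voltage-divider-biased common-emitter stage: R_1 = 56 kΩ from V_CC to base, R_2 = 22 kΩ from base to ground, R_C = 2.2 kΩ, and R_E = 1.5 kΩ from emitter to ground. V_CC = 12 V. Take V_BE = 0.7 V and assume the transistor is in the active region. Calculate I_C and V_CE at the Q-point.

Thevenize the base divider: V_Th = V_CC·R_2/(R_1+R_2) = 12×22/78 = 3.38 V, R_Th = R_1‖R_2 = 15.8 kΩ.
Base-emitter loop: V_Th = I_B·R_Th + V_BE + (β+1)I_B·R_E, so I_B = (3.38 − 0.7) / (15.8 + 76×1.5) = 0.0207 mA.
I_C = β·I_B = 75×0.0207 = 1.55 mA, and I_E = (β+1)I_B = 1.57 mA.
V_CE = V_CC − I_C·R_C − I_E·R_E = 12 − 1.55×2.2 − 1.57×1.5 = 6.23 V.
V_CE = 6.23 V > 0.2 V confirms active-region operation.

I_C ≈ 1.6 mA, V_CE ≈ 6.2 V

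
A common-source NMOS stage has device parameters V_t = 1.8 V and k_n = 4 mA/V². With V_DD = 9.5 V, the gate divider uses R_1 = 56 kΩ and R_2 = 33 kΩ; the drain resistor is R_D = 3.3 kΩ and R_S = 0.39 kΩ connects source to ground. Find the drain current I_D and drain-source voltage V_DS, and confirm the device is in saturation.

I_D ≈ 1.9 mA, V_DS ≈ 2.5 V

V_G = V_DD·R_2/(R_1+R_2) = 9.5×33/89 = 3.52 V.
Assume saturation: I_D = (k_n/2)(V_GS − V_t)² with V_GS = V_G − I_D·R_S = 3.52 − 0.39·I_D.
Substituting gives 0.304·I_D² − 3.69·I_D + 5.93 = 0, with roots I_D = 1.91 or 10.2 mA.
The root I_D = 10.2 mA gives V_GS = -0.459 V ≤ V_t, so take I_D = 1.91 mA.
Then V_GS = 2.78 V and V_DS = V_DD − I_D(R_D+R_S) = 9.5 − 1.91×3.69 = 2.45 V.
Saturation requires V_DS ≥ V_GS − V_t = 0.977 V; 2.45 ≥ 0.977 ✓.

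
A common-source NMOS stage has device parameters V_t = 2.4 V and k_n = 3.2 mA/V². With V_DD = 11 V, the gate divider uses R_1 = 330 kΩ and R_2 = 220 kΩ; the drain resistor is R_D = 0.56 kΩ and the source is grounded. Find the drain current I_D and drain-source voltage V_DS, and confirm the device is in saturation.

I_D ≈ 6.4 mA, V_DS ≈ 7.4 V

V_G = V_DD·R_2/(R_1+R_2) = 11×220/550 = 4.4 V. With the source grounded, V_GS = V_G = 4.4 V.
Assume saturation: I_D = (k_n/2)(V_GS − V_t)² = (3.2/2)×(4.4 − 2.4)² = 1.6×2² = 6.4 mA.
V_DS = V_DD − I_D·R_D = 11 − 6.4×0.56 = 7.42 V.
Saturation requires V_DS ≥ V_GS − V_t = 2 V; 7.42 ≥ 2 ✓.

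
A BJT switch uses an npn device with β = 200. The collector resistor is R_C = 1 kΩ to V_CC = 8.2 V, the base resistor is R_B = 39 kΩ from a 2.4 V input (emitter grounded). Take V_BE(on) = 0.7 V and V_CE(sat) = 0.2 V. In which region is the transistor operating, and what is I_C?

Assume active: I_B = (2.4 − 0.7)/39 = 0.0436 mA, giving I_C = β·I_B = 8.72 mA.
But then V_CE = 8.2 − 8.72×1 = -0.518 V < V_CE(sat) = 0.2 V — impossible in the active region.
So the transistor is saturated. With V_CE = 0.2 V, I_C = (V_CC − 0.2)/R_C = 8/1 = 8 mA.
Check: β·I_B = 8.72 mA > I_C = 8 mA, confirming saturation.

saturation; I_C ≈ 8 mA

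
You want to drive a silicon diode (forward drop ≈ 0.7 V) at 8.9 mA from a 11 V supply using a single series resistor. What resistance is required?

R ≈ 1.2 kΩ

The resistor drops V_S − V_D = 11 − 0.7 = 10.3 V at 8.9 mA.
R = 10.3 V / 8.9 mA = 1.16 kΩ.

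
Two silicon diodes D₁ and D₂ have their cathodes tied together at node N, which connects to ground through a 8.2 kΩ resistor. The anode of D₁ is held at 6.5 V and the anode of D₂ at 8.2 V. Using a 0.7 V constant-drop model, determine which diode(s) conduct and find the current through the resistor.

Only D₂ conducts; I_R ≈ 0.91 mA

Assume both conduct. Then node N would need to be at both 6.5−0.7 = 5.8 V and 8.2−0.7 = 7.5 V, which is impossible.
Assume only D₂ conducts: V_N = 8.2 − 0.7 = 7.5 V, so I_R = 7.5/8.2 = 0.915 mA.
Check D₁: its anode-to-cathode voltage is 6.5 − 7.5 = -1 V < 0.7 V, so it is off. The assumption is consistent.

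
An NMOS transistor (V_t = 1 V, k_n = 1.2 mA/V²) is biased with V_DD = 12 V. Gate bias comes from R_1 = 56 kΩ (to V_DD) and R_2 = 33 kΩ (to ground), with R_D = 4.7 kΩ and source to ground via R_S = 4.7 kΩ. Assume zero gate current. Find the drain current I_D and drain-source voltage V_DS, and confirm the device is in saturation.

V_G = V_DD·R_2/(R_1+R_2) = 12×33/89 = 4.45 V.
Assume saturation: I_D = (k_n/2)(V_GS − V_t)² with V_GS = V_G − I_D·R_S = 4.45 − 4.7·I_D.
Substituting gives 13.3·I_D² − 20.5·I_D + 7.14 = 0, with roots I_D = 0.533 or 1.01 mA.
The root I_D = 1.01 mA gives V_GS = -0.297 V ≤ V_t, so take I_D = 0.533 mA.
Then V_GS = 1.94 V and V_DS = V_DD − I_D(R_D+R_S) = 12 − 0.533×9.4 = 6.99 V.
Saturation requires V_DS ≥ V_GS − V_t = 0.943 V; 6.99 ≥ 0.943 ✓.

I_D ≈ 0.53 mA, V_DS ≈ 7 V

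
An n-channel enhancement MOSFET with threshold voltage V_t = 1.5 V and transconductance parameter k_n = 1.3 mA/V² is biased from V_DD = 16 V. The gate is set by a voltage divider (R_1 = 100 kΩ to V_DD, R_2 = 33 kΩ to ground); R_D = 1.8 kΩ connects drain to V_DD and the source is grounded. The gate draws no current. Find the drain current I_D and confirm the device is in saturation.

V_G = V_DD·R_2/(R_1+R_2) = 16×33/133 = 3.97 V. With the source grounded, V_GS = V_G = 3.97 V.
Assume saturation: I_D = (k_n/2)(V_GS − V_t)² = (1.3/2)×(3.97 − 1.5)² = 0.65×2.47² = 3.97 mA.
V_DS = V_DD − I_D·R_D = 16 − 3.97×1.8 = 8.86 V.
Saturation requires V_DS ≥ V_GS − V_t = 2.47 V; 8.86 ≥ 2.47 ✓.

I_D ≈ 4 mA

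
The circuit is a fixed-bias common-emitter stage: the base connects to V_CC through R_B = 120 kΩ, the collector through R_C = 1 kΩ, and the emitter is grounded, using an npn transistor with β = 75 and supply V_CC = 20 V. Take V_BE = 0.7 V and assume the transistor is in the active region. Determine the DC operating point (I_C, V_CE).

I_C ≈ 12 mA, V_CE ≈ 7.9 V

Base loop: V_CC = I_B·R_B + V_BE, so I_B = (20 − 0.7)/120 kΩ = 0.161 mA.
In the active region I_C = β·I_B = 75 × 0.161 = 12.1 mA.
Collector loop: V_CE = V_CC − I_C·R_C = 20 − 12.1×1 = 7.94 V.
Since V_CE = 7.94 V > V_CE(sat) ≈ 0.2 V, the transistor is in the active region as assumed.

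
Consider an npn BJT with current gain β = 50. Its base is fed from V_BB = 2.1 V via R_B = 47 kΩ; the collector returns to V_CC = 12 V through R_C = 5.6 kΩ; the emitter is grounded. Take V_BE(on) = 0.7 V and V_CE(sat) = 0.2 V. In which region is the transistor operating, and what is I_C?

Assume active. Base-emitter loop: I_B = (V_BB − V_BE)/R_B = (2.1 − 0.7)/47 = 0.0298 mA.
I_C = β·I_B = 50×0.0298 = 1.49 mA.
V_CE = V_CC − I_C·R_C = 12 − 1.49×5.6 = 3.66 V > V_CE(sat), so the active-region assumption holds.

active; I_C ≈ 1.5 mA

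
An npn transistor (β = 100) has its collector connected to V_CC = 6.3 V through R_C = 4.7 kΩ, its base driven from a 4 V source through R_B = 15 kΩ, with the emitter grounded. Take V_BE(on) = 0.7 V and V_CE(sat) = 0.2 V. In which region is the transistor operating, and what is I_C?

Assume active: I_B = (4 − 0.7)/15 = 0.22 mA, giving I_C = β·I_B = 22 mA.
But then V_CE = 6.3 − 22×4.7 = -97.1 V < V_CE(sat) = 0.2 V — impossible in the active region.
So the transistor is saturated. With V_CE = 0.2 V, I_C = (V_CC − 0.2)/R_C = 6.1/4.7 = 1.3 mA.
Check: β·I_B = 22 mA > I_C = 1.3 mA, confirming saturation.

saturation; I_C ≈ 1.3 mA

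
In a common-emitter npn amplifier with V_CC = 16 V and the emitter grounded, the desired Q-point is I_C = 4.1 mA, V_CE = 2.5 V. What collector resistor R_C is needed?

R_C ≈ 3.3 kΩ

Collector loop: V_CC = I_C·R_C + V_CE.
R_C = (V_CC − V_CE)/I_C = (16 − 2.5)/4.1 = 3.29 kΩ.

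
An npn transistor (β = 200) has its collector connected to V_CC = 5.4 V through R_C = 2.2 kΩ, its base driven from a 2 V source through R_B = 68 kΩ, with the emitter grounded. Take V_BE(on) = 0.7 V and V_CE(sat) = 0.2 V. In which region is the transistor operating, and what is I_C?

saturation; I_C ≈ 2.4 mA

Assume active: I_B = (2 − 0.7)/68 = 0.0191 mA, giving I_C = β·I_B = 3.82 mA.
But then V_CE = 5.4 − 3.82×2.2 = -3.01 V < V_CE(sat) = 0.2 V — impossible in the active region.
So the transistor is saturated. With V_CE = 0.2 V, I_C = (V_CC − 0.2)/R_C = 5.2/2.2 = 2.36 mA.
Check: β·I_B = 3.82 mA > I_C = 2.36 mA, confirming saturation.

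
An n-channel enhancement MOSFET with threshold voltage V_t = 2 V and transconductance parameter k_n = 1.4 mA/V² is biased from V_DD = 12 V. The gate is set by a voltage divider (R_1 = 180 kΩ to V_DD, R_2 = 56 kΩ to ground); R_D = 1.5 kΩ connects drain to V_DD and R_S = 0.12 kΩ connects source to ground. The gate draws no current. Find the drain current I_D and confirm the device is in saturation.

I_D ≈ 0.44 mA

V_G = V_DD·R_2/(R_1+R_2) = 12×56/236 = 2.85 V.
Assume saturation: I_D = (k_n/2)(V_GS − V_t)² with V_GS = V_G − I_D·R_S = 2.85 − 0.12·I_D.
Substituting gives 0.0101·I_D² − 1.14·I_D + 0.503 = 0, with roots I_D = 0.442 or 113 mA.
The root I_D = 113 mA gives V_GS = -10.7 V ≤ V_t, so take I_D = 0.442 mA.
Then V_GS = 2.79 V and V_DS = V_DD − I_D(R_D+R_S) = 12 − 0.442×1.62 = 11.3 V.
Saturation requires V_DS ≥ V_GS − V_t = 0.794 V; 11.3 ≥ 0.794 ✓.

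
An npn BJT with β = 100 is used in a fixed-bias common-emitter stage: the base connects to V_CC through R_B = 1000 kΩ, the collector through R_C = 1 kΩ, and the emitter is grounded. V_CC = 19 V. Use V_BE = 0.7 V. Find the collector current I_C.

I_C ≈ 1.8 mA

Base loop: V_CC = I_B·R_B + V_BE, so I_B = (19 − 0.7)/1000 kΩ = 0.0183 mA.
In the active region I_C = β·I_B = 100 × 0.0183 = 1.83 mA.
Collector loop: V_CE = V_CC − I_C·R_C = 19 − 1.83×1 = 17.2 V.
Since V_CE = 17.2 V > V_CE(sat) ≈ 0.2 V, the transistor is in the active region as assumed.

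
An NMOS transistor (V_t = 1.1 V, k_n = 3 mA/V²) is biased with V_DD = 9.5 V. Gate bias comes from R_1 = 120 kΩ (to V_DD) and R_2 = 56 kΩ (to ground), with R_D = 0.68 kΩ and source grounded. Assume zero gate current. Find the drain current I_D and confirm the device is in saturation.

I_D ≈ 5.5 mA

V_G = V_DD·R_2/(R_1+R_2) = 9.5×56/176 = 3.02 V. With the source grounded, V_GS = V_G = 3.02 V.
Assume saturation: I_D = (k_n/2)(V_GS − V_t)² = (3/2)×(3.02 − 1.1)² = 1.5×1.92² = 5.55 mA.
V_DS = V_DD − I_D·R_D = 9.5 − 5.55×0.68 = 5.73 V.
Saturation requires V_DS ≥ V_GS − V_t = 1.92 V; 5.73 ≥ 1.92 ✓.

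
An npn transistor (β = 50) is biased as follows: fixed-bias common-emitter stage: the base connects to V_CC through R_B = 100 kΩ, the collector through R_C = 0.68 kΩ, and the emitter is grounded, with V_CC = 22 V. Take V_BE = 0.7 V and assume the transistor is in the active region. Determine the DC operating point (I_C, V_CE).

Base loop: V_CC = I_B·R_B + V_BE, so I_B = (22 − 0.7)/100 kΩ = 0.213 mA.
In the active region I_C = β·I_B = 50 × 0.213 = 10.7 mA.
Collector loop: V_CE = V_CC − I_C·R_C = 22 − 10.7×0.68 = 14.8 V.
Since V_CE = 14.8 V > V_CE(sat) ≈ 0.2 V, the transistor is in the active region as assumed.

I_C ≈ 11 mA, V_CE ≈ 15 V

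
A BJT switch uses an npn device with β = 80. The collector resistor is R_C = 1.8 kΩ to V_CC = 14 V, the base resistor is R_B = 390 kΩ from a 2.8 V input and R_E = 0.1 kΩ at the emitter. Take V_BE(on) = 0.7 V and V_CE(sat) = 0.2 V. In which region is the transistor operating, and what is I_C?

Assume active. Base-emitter loop: I_B = (V_BB − V_BE)/(R_B + (β+1)R_E) = (2.8 − 0.7)/(390 + 81×0.1) = 0.00528 mA.
I_C = β·I_B = 80×0.00528 = 0.422 mA.
V_CE = V_CC − I_C·R_C − I_E·R_E = 14 − 0.422×1.8 − 0.427×0.1 = 13.2 V > V_CE(sat), so the active-region assumption holds.

active; I_C ≈ 0.42 mA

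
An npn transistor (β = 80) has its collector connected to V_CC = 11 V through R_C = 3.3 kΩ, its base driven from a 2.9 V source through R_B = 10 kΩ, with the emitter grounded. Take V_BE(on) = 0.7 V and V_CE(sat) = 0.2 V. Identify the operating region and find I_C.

Assume active: I_B = (2.9 − 0.7)/10 = 0.22 mA, giving I_C = β·I_B = 17.6 mA.
But then V_CE = 11 − 17.6×3.3 = -47.1 V < V_CE(sat) = 0.2 V — impossible in the active region.
So the transistor is saturated. With V_CE = 0.2 V, I_C = (V_CC − 0.2)/R_C = 10.8/3.3 = 3.27 mA.
Check: β·I_B = 17.6 mA > I_C = 3.27 mA, confirming saturation.

saturation; I_C ≈ 3.3 mA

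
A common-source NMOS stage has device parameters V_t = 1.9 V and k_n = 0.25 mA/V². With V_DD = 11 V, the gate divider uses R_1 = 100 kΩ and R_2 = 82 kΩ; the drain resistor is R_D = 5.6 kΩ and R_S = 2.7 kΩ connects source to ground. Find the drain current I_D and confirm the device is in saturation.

V_G = V_DD·R_2/(R_1+R_2) = 11×82/182 = 4.96 V.
Assume saturation: I_D = (k_n/2)(V_GS − V_t)² with V_GS = V_G − I_D·R_S = 4.96 − 2.7·I_D.
Substituting gives 0.911·I_D² − 3.06·I_D + 1.17 = 0, with roots I_D = 0.438 or 2.92 mA.
The root I_D = 2.92 mA gives V_GS = -2.94 V ≤ V_t, so take I_D = 0.438 mA.
Then V_GS = 3.77 V and V_DS = V_DD − I_D(R_D+R_S) = 11 − 0.438×8.3 = 7.36 V.
Saturation requires V_DS ≥ V_GS − V_t = 1.87 V; 7.36 ≥ 1.87 ✓.

I_D ≈ 0.44 mA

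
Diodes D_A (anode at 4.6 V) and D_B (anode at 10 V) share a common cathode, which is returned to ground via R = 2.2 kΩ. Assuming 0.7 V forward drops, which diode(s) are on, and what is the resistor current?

Only D_B conducts; I_R ≈ 4.2 mA

Assume both conduct. Then node N would need to be at both 4.6−0.7 = 3.9 V and 10−0.7 = 9.3 V, which is impossible.
Assume only D_B conducts: V_N = 10 − 0.7 = 9.3 V, so I_R = 9.3/2.2 = 4.23 mA.
Check D_A: its anode-to-cathode voltage is 4.6 − 9.3 = -4.7 V < 0.7 V, so it is off. The assumption is consistent.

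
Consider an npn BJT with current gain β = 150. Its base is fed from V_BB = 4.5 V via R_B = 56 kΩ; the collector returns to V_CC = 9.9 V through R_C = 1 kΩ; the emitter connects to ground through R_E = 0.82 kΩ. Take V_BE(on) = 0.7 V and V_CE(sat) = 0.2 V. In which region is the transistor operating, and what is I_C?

active; I_C ≈ 3.2 mA

Assume active. Base-emitter loop: I_B = (V_BB − V_BE)/(R_B + (β+1)R_E) = (4.5 − 0.7)/(56 + 151×0.82) = 0.0211 mA.
I_C = β·I_B = 150×0.0211 = 3.17 mA.
V_CE = V_CC − I_C·R_C − I_E·R_E = 9.9 − 3.17×1 − 3.19×0.82 = 4.11 V > V_CE(sat), so the active-region assumption holds.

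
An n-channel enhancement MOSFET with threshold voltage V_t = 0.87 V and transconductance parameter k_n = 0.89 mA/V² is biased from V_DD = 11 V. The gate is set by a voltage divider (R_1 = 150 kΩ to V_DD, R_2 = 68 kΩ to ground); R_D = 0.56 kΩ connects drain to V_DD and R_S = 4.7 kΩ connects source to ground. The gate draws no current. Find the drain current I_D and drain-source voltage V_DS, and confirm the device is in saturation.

V_G = V_DD·R_2/(R_1+R_2) = 11×68/218 = 3.43 V.
Assume saturation: I_D = (k_n/2)(V_GS − V_t)² with V_GS = V_G − I_D·R_S = 3.43 − 4.7·I_D.
Substituting gives 9.83·I_D² − 11.7·I_D + 2.92 = 0, with roots I_D = 0.355 or 0.837 mA.
The root I_D = 0.837 mA gives V_GS = -0.501 V ≤ V_t, so take I_D = 0.355 mA.
Then V_GS = 1.76 V and V_DS = V_DD − I_D(R_D+R_S) = 11 − 0.355×5.26 = 9.13 V.
Saturation requires V_DS ≥ V_GS − V_t = 0.893 V; 9.13 ≥ 0.893 ✓.

I_D ≈ 0.35 mA, V_DS ≈ 9.1 V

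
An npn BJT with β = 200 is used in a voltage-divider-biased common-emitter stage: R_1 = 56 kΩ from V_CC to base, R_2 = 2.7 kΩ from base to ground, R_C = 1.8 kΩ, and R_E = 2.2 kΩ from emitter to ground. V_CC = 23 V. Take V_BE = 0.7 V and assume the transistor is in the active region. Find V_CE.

V_CE ≈ 22 V

Thevenize the base divider: V_Th = V_CC·R_2/(R_1+R_2) = 23×2.7/58.7 = 1.06 V, R_Th = R_1‖R_2 = 2.58 kΩ.
Base-emitter loop: V_Th = I_B·R_Th + V_BE + (β+1)I_B·R_E, so I_B = (1.06 − 0.7) / (2.58 + 201×2.2) = 0.000805 mA.
I_C = β·I_B = 200×0.000805 = 0.161 mA, and I_E = (β+1)I_B = 0.162 mA.
V_CE = V_CC − I_C·R_C − I_E·R_E = 23 − 0.161×1.8 − 0.162×2.2 = 22.4 V.
V_CE = 22.4 V > 0.2 V confirms active-region operation.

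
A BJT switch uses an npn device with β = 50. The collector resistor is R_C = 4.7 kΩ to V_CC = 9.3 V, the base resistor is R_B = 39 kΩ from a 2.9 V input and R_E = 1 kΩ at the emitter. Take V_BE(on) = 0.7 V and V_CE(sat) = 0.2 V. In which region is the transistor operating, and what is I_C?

Assume active. Base-emitter loop: I_B = (V_BB − V_BE)/(R_B + (β+1)R_E) = (2.9 − 0.7)/(39 + 51×1) = 0.0244 mA.
I_C = β·I_B = 50×0.0244 = 1.22 mA.
V_CE = V_CC − I_C·R_C − I_E·R_E = 9.3 − 1.22×4.7 − 1.25×1 = 2.31 V > V_CE(sat), so the active-region assumption holds.

active; I_C ≈ 1.2 mA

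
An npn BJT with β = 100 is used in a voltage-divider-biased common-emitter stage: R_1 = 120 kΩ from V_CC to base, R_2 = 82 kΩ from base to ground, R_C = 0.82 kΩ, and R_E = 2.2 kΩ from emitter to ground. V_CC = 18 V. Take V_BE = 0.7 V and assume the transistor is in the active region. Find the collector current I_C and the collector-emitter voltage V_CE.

Thevenize the base divider: V_Th = V_CC·R_2/(R_1+R_2) = 18×82/202 = 7.31 V, R_Th = R_1‖R_2 = 48.7 kΩ.
Base-emitter loop: V_Th = I_B·R_Th + V_BE + (β+1)I_B·R_E, so I_B = (7.31 − 0.7) / (48.7 + 101×2.2) = 0.0244 mA.
I_C = β·I_B = 100×0.0244 = 2.44 mA, and I_E = (β+1)I_B = 2.46 mA.
V_CE = V_CC − I_C·R_C − I_E·R_E = 18 − 2.44×0.82 − 2.46×2.2 = 10.6 V.
V_CE = 10.6 V > 0.2 V confirms active-region operation.

I_C ≈ 2.4 mA, V_CE ≈ 11 V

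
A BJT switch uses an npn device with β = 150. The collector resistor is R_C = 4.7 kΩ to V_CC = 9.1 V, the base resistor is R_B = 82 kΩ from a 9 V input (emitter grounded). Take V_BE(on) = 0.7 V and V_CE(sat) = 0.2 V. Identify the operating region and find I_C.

saturation; I_C ≈ 1.9 mA

Assume active: I_B = (9 − 0.7)/82 = 0.101 mA, giving I_C = β·I_B = 15.2 mA.
But then V_CE = 9.1 − 15.2×4.7 = -62.3 V < V_CE(sat) = 0.2 V — impossible in the active region.
So the transistor is saturated. With V_CE = 0.2 V, I_C = (V_CC − 0.2)/R_C = 8.9/4.7 = 1.89 mA.
Check: β·I_B = 15.2 mA > I_C = 1.89 mA, confirming saturation.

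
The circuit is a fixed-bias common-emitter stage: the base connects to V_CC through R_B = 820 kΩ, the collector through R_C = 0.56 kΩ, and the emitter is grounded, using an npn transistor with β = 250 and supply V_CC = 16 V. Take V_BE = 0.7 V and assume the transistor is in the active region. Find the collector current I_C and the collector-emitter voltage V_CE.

I_C ≈ 4.7 mA, V_CE ≈ 13 V

Base loop: V_CC = I_B·R_B + V_BE, so I_B = (16 − 0.7)/820 kΩ = 0.0187 mA.
In the active region I_C = β·I_B = 250 × 0.0187 = 4.66 mA.
Collector loop: V_CE = V_CC − I_C·R_C = 16 − 4.66×0.56 = 13.4 V.
Since V_CE = 13.4 V > V_CE(sat) ≈ 0.2 V, the transistor is in the active region as assumed.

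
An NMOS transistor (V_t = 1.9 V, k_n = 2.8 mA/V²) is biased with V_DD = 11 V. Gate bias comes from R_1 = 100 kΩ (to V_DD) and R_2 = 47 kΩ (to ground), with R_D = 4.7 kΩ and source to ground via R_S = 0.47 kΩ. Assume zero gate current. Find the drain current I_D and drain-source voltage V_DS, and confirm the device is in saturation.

V_G = V_DD·R_2/(R_1+R_2) = 11×47/147 = 3.52 V.
Assume saturation: I_D = (k_n/2)(V_GS − V_t)² with V_GS = V_G − I_D·R_S = 3.52 − 0.47·I_D.
Substituting gives 0.309·I_D² − 3.13·I_D + 3.66 = 0, with roots I_D = 1.35 or 8.76 mA.
The root I_D = 8.76 mA gives V_GS = -0.602 V ≤ V_t, so take I_D = 1.35 mA.
Then V_GS = 2.88 V and V_DS = V_DD − I_D(R_D+R_S) = 11 − 1.35×5.17 = 4.02 V.
Saturation requires V_DS ≥ V_GS − V_t = 0.982 V; 4.02 ≥ 0.982 ✓.

I_D ≈ 1.4 mA, V_DS ≈ 4 V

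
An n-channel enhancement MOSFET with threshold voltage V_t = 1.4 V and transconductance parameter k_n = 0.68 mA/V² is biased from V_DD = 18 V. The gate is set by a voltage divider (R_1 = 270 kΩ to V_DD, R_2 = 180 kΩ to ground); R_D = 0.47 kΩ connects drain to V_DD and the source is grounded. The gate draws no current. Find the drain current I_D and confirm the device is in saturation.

I_D ≈ 11 mA

V_G = V_DD·R_2/(R_1+R_2) = 18×180/450 = 7.2 V. With the source grounded, V_GS = V_G = 7.2 V.
Assume saturation: I_D = (k_n/2)(V_GS − V_t)² = (0.68/2)×(7.2 − 1.4)² = 0.34×5.8² = 11.4 mA.
V_DS = V_DD − I_D·R_D = 18 − 11.4×0.47 = 12.6 V.
Saturation requires V_DS ≥ V_GS − V_t = 5.8 V; 12.6 ≥ 5.8 ✓.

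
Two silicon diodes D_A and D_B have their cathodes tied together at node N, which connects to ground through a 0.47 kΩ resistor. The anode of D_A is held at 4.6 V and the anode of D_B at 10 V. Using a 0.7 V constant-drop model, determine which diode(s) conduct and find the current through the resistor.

Only D_B conducts; I_R ≈ 20 mA

Assume both conduct. Then node N would need to be at both 4.6−0.7 = 3.9 V and 10−0.7 = 9.3 V, which is impossible.
Assume only D_B conducts: V_N = 10 − 0.7 = 9.3 V, so I_R = 9.3/0.47 = 19.8 mA.
Check D_A: its anode-to-cathode voltage is 4.6 − 9.3 = -4.7 V < 0.7 V, so it is off. The assumption is consistent.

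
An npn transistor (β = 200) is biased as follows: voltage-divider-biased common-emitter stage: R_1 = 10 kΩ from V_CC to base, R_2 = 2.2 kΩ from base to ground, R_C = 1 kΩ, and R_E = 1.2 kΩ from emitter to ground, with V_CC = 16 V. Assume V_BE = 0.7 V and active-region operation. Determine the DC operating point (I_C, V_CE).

Thevenize the base divider: V_Th = V_CC·R_2/(R_1+R_2) = 16×2.2/12.2 = 2.89 V, R_Th = R_1‖R_2 = 1.8 kΩ.
Base-emitter loop: V_Th = I_B·R_Th + V_BE + (β+1)I_B·R_E, so I_B = (2.89 − 0.7) / (1.8 + 201×1.2) = 0.00899 mA.
I_C = β·I_B = 200×0.00899 = 1.8 mA, and I_E = (β+1)I_B = 1.81 mA.
V_CE = V_CC − I_C·R_C − I_E·R_E = 16 − 1.8×1 − 1.81×1.2 = 12 V.
V_CE = 12 V > 0.2 V confirms active-region operation.

I_C ≈ 1.8 mA, V_CE ≈ 12 V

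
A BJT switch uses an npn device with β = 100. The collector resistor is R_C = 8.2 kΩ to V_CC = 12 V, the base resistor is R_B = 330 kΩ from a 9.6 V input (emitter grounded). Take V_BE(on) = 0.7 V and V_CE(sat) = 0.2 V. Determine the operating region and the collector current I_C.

Assume active: I_B = (9.6 − 0.7)/330 = 0.027 mA, giving I_C = β·I_B = 2.7 mA.
But then V_CE = 12 − 2.7×8.2 = -10.1 V < V_CE(sat) = 0.2 V — impossible in the active region.
So the transistor is saturated. With V_CE = 0.2 V, I_C = (V_CC − 0.2)/R_C = 11.8/8.2 = 1.44 mA.
Check: β·I_B = 2.7 mA > I_C = 1.44 mA, confirming saturation.

saturation; I_C ≈ 1.4 mA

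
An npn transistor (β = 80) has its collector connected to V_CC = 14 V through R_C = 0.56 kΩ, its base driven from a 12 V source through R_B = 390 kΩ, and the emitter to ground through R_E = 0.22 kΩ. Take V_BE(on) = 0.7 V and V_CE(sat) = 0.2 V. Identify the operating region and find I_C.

Assume active. Base-emitter loop: I_B = (V_BB − V_BE)/(R_B + (β+1)R_E) = (12 − 0.7)/(390 + 81×0.22) = 0.0277 mA.
I_C = β·I_B = 80×0.0277 = 2.22 mA.
V_CE = V_CC − I_C·R_C − I_E·R_E = 14 − 2.22×0.56 − 2.24×0.22 = 12.3 V > V_CE(sat), so the active-region assumption holds.

active; I_C ≈ 2.2 mA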